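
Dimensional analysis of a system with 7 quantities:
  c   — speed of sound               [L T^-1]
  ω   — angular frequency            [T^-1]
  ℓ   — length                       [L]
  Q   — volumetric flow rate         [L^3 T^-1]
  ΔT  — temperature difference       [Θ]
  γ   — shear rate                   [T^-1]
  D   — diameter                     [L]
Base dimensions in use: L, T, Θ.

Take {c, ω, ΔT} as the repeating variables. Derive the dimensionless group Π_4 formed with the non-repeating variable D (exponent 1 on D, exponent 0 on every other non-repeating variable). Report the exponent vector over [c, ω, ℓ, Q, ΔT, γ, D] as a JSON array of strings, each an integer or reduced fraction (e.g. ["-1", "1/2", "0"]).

["-1", "1", "0", "0", "0", "0", "1"]

Write exponents as rows L,T,Θ / cols c,ω,ℓ,Q,ΔT,γ,D:
  L: [ 1  0  1  3  0  0  1]
  T: [-1 -1  0 -1  0 -1  0]
  Θ: [ 0  0  0  0  1  0  0]
Echelon form has 3 nonzero rows (pivots: c,ω,ΔT)
Repeat: c,ω,ΔT; free: ℓ,Q,γ,D
RREF:
  r0: [   1    0    1    3    0    0    1]
  r1: [   0    1   -1   -2    0    1   -1]
  r2: [   0    0    0    0    1    0    0]
Fix exponent of D at 1, ℓ at 0, Q at 0, γ at 0; solve each RREF row for its pivot's exponent:
  r0: exp(c) + (1)·1 = 0 ⇒ exp(c) = -1
  r1: exp(ω) + (-1)·1 = 0 ⇒ exp(ω) = 1
  r2: exp(ΔT) + (0)·1 = 0 ⇒ exp(ΔT) = 0
Π_4 = c^-1 · ω · D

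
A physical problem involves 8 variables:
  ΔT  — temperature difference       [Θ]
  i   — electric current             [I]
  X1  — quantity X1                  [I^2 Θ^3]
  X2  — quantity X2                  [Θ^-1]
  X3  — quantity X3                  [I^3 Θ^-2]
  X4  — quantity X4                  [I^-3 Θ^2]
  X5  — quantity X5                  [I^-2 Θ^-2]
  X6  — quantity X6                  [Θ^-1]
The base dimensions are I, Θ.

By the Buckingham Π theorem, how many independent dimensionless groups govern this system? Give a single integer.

6

Write exponents as rows I,Θ / cols ΔT,i,X1,X2,X3,X4,X5,X6:
  I: [ 0  1  2  0  3 -3 -2  0]
  Θ: [ 1  0  3 -1 -2  2 -2 -1]
RREF → pivots at {ΔT,i} ⇒ r = 2
8 vars − rank 2 = 6 Π groups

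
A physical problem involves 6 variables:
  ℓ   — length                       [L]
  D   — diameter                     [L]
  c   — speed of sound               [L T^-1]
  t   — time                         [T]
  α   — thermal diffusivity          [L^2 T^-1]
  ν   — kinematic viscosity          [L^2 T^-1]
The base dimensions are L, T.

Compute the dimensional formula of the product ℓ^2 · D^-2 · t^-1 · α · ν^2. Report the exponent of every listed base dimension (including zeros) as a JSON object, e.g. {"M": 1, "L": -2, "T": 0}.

Dimensional matrix (L×T by ℓ×D×c×t×α×ν):
  L: [ 1  1  1  0  2  2]
  T: [ 0  0 -1  1 -1 -1]
  [L]: (2)·1+(-2)·1+(-1)·0+(1)·2+(2)·2 = 6
  [T]: (2)·0+(-2)·0+(-1)·1+(1)·-1+(2)·-1 = -4
⇒ L^6 T^-4

{"L": 6, "T": -4}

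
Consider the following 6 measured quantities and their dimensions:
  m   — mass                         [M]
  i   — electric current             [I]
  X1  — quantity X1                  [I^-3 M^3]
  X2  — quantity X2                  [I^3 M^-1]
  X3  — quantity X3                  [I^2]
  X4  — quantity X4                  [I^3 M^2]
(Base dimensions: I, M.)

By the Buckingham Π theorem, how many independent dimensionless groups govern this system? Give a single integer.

Exponent matrix [I,M] × [m,i,X1,X2,X3,X4]:
  I: [ 0  1 -3  3  2  3]
  M: [ 1  0  3 -1  0  2]
Echelon form has 2 nonzero rows (pivots: m,i)
n=6, r=2 ⇒ 4 dimensionless groups

4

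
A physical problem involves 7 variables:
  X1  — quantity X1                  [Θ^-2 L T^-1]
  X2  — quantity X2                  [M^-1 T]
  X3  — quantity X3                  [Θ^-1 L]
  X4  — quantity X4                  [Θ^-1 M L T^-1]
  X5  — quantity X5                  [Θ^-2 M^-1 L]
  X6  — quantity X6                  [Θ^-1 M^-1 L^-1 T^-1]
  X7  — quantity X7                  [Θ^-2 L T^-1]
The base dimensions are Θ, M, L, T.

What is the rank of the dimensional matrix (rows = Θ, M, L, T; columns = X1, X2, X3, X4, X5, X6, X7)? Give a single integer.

3

Exponent matrix [Θ,M,L,T] × [X1,X2,X3,X4,X5,X6,X7]:
  Θ: [-2  0 -1 -1 -2 -1 -2]
  M: [ 0 -1  0  1 -1 -1  0]
  L: [ 1  0  1  1  1 -1  1]
  T: [-1  1  0 -1  0 -1 -1]
Echelon form has 3 nonzero rows (pivots: X1,X2,X3)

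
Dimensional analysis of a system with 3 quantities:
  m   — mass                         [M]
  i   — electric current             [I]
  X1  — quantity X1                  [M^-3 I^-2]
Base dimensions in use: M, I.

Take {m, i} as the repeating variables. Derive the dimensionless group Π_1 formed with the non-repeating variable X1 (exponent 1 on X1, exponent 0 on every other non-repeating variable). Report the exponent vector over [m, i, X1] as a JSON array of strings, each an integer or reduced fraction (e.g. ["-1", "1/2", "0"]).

Write exponents as rows M,I / cols m,i,X1:
  M: [ 1  0 -3]
  I: [ 0  1 -2]
Echelon form has 2 nonzero rows (pivots: m,i)
Repeat: m,i; free: X1
RREF:
  r0: [   1    0   -3]
  r1: [   0    1   -2]
Fix exponent of X1 at 1; solve each RREF row for its pivot's exponent:
  r0: exp(m) + (-3)·1 = 0 ⇒ exp(m) = 3
  r1: exp(i) + (-2)·1 = 0 ⇒ exp(i) = 2
Π_1 = m^3 · i^2 · X1

["3", "2", "1"]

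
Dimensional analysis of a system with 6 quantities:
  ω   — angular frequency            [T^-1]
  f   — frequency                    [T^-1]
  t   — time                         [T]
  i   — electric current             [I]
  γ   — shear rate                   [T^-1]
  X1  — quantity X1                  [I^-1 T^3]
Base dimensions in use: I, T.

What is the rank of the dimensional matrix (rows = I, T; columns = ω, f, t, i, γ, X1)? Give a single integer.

Dimensional matrix (I×T by ω×f×t×i×γ×X1):
  I: [ 0  0  0  1  0 -1]
  T: [-1 -1  1  0 -1  3]
Echelon form has 2 nonzero rows (pivots: ω,i)

2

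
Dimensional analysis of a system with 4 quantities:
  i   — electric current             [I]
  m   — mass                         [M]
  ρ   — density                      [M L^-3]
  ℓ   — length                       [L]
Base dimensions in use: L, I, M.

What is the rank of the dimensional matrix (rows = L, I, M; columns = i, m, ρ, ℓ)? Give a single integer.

Write exponents as rows L,I,M / cols i,m,ρ,ℓ:
  L: [ 0  0 -3  1]
  I: [ 1  0  0  0]
  M: [ 0  1  1  0]
RREF → pivots at {i,m,ρ} ⇒ r = 3

3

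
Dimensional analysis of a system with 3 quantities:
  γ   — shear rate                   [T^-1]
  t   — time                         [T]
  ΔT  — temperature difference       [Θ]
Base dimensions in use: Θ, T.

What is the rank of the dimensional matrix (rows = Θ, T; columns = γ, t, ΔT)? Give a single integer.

Dimensional matrix (Θ×T by γ×t×ΔT):
  Θ: [ 0  0  1]
  T: [-1  1  0]
Echelon form has 2 nonzero rows (pivots: γ,ΔT)

2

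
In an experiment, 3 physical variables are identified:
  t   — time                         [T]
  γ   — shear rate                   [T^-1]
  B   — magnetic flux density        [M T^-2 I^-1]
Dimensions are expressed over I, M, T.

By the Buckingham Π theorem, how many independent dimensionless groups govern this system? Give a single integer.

Dimensional matrix (I×M×T by t×γ×B):
  I: [ 0  0 -1]
  M: [ 0  0  1]
  T: [ 1 -1 -2]
Echelon form has 2 nonzero rows (pivots: t,B)
Π count = n − r = 3 − 2 = 1

1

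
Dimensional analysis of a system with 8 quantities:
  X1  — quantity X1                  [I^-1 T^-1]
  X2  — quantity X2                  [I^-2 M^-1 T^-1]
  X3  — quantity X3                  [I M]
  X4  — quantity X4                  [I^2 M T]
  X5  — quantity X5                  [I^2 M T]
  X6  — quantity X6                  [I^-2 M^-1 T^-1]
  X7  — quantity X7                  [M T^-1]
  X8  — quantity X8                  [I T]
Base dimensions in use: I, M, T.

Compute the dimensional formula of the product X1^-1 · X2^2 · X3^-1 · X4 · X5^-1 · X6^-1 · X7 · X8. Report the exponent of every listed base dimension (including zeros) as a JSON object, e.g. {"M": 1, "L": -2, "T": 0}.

Exponent matrix [I,M,T] × [X1,X2,X3,X4,X5,X6,X7,X8]:
  I: [-1 -2  1  2  2 -2  0  1]
  M: [ 0 -1  1  1  1 -1  1  0]
  T: [-1 -1  0  1  1 -1 -1  1]
  [I]: (-1)·-1+(2)·-2+(-1)·1+(1)·2+(-1)·2+(-1)·-2+(1)·0+(1)·1 = -1
  [M]: (-1)·0+(2)·-1+(-1)·1+(1)·1+(-1)·1+(-1)·-1+(1)·1+(1)·0 = -1
  [T]: (-1)·-1+(2)·-1+(-1)·0+(1)·1+(-1)·1+(-1)·-1+(1)·-1+(1)·1 = 0
⇒ I^-1 M^-1

{"I": -1, "M": -1, "T": 0}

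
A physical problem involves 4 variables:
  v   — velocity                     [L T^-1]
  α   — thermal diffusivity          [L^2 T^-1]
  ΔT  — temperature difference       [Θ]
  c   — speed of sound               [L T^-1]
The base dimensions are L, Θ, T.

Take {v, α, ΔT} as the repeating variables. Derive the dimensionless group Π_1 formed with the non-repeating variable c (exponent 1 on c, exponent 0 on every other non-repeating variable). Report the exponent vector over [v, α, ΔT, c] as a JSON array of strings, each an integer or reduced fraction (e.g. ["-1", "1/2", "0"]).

Exponent matrix [L,Θ,T] × [v,α,ΔT,c]:
  L: [ 1  2  0  1]
  Θ: [ 0  0  1  0]
  T: [-1 -1  0 -1]
Echelon form has 3 nonzero rows (pivots: v,α,ΔT)
Repeat: v,α,ΔT; free: c
RREF:
  r0: [   1    0    0    1]
  r1: [   0    1    0    0]
  r2: [   0    0    1    0]
Fix exponent of c at 1; solve each RREF row for its pivot's exponent:
  r0: exp(v) + (1)·1 = 0 ⇒ exp(v) = -1
  r1: exp(α) + (0)·1 = 0 ⇒ exp(α) = 0
  r2: exp(ΔT) + (0)·1 = 0 ⇒ exp(ΔT) = 0
Π_1 = v^-1 · c

["-1", "0", "0", "1"]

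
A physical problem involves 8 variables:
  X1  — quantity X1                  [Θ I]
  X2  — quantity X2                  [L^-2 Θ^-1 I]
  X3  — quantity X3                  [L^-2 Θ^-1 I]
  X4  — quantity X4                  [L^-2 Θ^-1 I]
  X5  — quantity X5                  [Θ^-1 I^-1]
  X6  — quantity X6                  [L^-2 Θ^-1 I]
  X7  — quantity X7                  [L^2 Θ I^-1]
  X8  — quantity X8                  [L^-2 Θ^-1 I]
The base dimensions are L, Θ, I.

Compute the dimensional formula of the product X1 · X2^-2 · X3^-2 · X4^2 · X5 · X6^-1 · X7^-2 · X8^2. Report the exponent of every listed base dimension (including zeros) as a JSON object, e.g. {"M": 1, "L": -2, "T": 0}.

Write exponents as rows L,Θ,I / cols X1,X2,X3,X4,X5,X6,X7,X8:
  L: [ 0 -2 -2 -2  0 -2  2 -2]
  Θ: [ 1 -1 -1 -1 -1 -1  1 -1]
  I: [ 1  1  1  1 -1  1 -1  1]
  [L]: (1)·0+(-2)·-2+(-2)·-2+(2)·-2+(1)·0+(-1)·-2+(-2)·2+(2)·-2 = -2
  [Θ]: (1)·1+(-2)·-1+(-2)·-1+(2)·-1+(1)·-1+(-1)·-1+(-2)·1+(2)·-1 = -1
  [I]: (1)·1+(-2)·1+(-2)·1+(2)·1+(1)·-1+(-1)·1+(-2)·-1+(2)·1 = 1
⇒ L^-2 Θ^-1 I

{"L": -2, "Θ": -1, "I": 1}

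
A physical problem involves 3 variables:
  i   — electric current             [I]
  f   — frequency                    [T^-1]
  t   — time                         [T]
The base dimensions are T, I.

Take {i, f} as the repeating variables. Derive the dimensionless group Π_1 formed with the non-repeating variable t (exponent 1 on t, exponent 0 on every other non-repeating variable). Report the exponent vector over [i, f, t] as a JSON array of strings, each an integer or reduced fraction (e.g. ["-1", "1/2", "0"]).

Dimensional matrix (T×I by i×f×t):
  T: [ 0 -1  1]
  I: [ 1  0  0]
RREF → pivots at {i,f} ⇒ r = 2
Repeat: i,f; free: t
RREF:
  r0: [   1    0    0]
  r1: [   0    1   -1]
Fix exponent of t at 1; solve each RREF row for its pivot's exponent:
  r0: exp(i) + (0)·1 = 0 ⇒ exp(i) = 0
  r1: exp(f) + (-1)·1 = 0 ⇒ exp(f) = 1
Π_1 = f · t

["0", "1", "1"]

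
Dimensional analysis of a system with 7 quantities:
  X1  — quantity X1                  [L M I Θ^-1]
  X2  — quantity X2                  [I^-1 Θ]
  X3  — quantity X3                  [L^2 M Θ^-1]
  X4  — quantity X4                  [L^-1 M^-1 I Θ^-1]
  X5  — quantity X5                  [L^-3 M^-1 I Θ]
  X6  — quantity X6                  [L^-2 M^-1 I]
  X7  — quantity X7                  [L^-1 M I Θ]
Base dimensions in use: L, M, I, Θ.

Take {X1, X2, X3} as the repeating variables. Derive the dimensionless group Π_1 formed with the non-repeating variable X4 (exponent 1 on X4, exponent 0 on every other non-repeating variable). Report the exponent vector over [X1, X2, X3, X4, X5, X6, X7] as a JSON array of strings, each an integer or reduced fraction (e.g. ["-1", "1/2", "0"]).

Dimensional matrix (L×M×I×Θ by X1×X2×X3×X4×X5×X6×X7):
  L: [ 1  0  2 -1 -3 -2 -1]
  M: [ 1  0  1 -1 -1 -1  1]
  I: [ 1 -1  0  1  1  1  1]
  Θ: [-1  1 -1 -1  1  0  1]
Echelon form has 3 nonzero rows (pivots: X1,X2,X3)
Repeat: X1,X2,X3; free: X4,X5,X6,X7
RREF:
  r0: [   1    0    0   -1    1    0    3]
  r1: [   0    1    0   -2    0   -1    2]
  r2: [   0    0    1    0   -2   -1   -2]
  r3: [   0    0    0    0    0    0    0]
Fix exponent of X4 at 1, X5 at 0, X6 at 0, X7 at 0; solve each RREF row for its pivot's exponent:
  r0: exp(X1) + (-1)·1 = 0 ⇒ exp(X1) = 1
  r1: exp(X2) + (-2)·1 = 0 ⇒ exp(X2) = 2
  r2: exp(X3) + (0)·1 = 0 ⇒ exp(X3) = 0
Π_1 = X1 · X2^2 · X4

["1", "2", "0", "1", "0", "0", "0"]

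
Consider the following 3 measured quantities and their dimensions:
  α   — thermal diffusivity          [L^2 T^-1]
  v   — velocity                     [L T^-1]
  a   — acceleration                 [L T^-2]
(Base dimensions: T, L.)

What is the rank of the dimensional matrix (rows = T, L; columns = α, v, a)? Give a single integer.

Dimensional matrix (T×L by α×v×a):
  T: [-1 -1 -2]
  L: [ 2  1  1]
Echelon form has 2 nonzero rows (pivots: α,v)

2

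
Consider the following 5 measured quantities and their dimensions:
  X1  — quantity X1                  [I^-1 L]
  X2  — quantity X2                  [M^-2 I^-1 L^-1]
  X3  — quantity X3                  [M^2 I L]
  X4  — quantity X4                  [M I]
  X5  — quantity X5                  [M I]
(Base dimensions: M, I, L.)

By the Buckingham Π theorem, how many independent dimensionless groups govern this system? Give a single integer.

3

Exponent matrix [M,I,L] × [X1,X2,X3,X4,X5]:
  M: [ 0 -2  2  1  1]
  I: [-1 -1  1  1  1]
  L: [ 1 -1  1  0  0]
Row reduction gives pivot columns X1,X2; rank = 2
5 vars − rank 2 = 3 Π groups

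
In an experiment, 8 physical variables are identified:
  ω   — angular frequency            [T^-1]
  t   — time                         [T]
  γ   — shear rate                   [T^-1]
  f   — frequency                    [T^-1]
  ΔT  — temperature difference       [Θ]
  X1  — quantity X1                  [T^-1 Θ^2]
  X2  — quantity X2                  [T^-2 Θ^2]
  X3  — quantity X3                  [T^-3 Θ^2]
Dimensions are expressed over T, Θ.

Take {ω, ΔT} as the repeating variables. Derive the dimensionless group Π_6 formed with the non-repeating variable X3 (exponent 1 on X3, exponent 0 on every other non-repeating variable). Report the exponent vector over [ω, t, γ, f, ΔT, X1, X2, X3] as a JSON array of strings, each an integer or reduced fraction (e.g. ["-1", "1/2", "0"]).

Exponent matrix [T,Θ] × [ω,t,γ,f,ΔT,X1,X2,X3]:
  T: [-1  1 -1 -1  0 -1 -2 -3]
  Θ: [ 0  0  0  0  1  2  2  2]
RREF → pivots at {ω,ΔT} ⇒ r = 2
Repeat: ω,ΔT; free: t,γ,f,X1,X2,X3
RREF:
  r0: [   1   -1    1    1    0    1    2    3]
  r1: [   0    0    0    0    1    2    2    2]
Fix exponent of X3 at 1, t at 0, γ at 0, f at 0, X1 at 0, X2 at 0; solve each RREF row for its pivot's exponent:
  r0: exp(ω) + (3)·1 = 0 ⇒ exp(ω) = -3
  r1: exp(ΔT) + (2)·1 = 0 ⇒ exp(ΔT) = -2
Π_6 = ω^-3 · ΔT^-2 · X3

["-3", "0", "0", "0", "-2", "0", "0", "1"]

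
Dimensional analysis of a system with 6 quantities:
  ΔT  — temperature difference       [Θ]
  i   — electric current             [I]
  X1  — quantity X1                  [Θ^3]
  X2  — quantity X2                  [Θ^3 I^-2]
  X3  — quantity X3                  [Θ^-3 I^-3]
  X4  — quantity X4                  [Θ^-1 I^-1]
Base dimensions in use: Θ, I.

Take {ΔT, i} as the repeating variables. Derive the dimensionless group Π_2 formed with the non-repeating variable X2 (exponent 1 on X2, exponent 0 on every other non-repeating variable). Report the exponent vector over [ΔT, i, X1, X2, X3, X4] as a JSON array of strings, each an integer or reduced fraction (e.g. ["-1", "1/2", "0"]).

["-3", "2", "0", "1", "0", "0"]

Dimensional matrix (Θ×I by ΔT×i×X1×X2×X3×X4):
  Θ: [ 1  0  3  3 -3 -1]
  I: [ 0  1  0 -2 -3 -1]
Echelon form has 2 nonzero rows (pivots: ΔT,i)
Repeat: ΔT,i; free: X1,X2,X3,X4
RREF:
  r0: [   1    0    3    3   -3   -1]
  r1: [   0    1    0   -2   -3   -1]
Fix exponent of X2 at 1, X1 at 0, X3 at 0, X4 at 0; solve each RREF row for its pivot's exponent:
  r0: exp(ΔT) + (3)·1 = 0 ⇒ exp(ΔT) = -3
  r1: exp(i) + (-2)·1 = 0 ⇒ exp(i) = 2
Π_2 = ΔT^-3 · i^2 · X2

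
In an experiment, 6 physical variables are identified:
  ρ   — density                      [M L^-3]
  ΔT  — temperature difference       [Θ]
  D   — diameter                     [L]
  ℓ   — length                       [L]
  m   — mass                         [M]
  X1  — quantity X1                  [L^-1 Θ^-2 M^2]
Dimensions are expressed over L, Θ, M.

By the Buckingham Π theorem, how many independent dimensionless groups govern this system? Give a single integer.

Dimensional matrix (L×Θ×M by ρ×ΔT×D×ℓ×m×X1):
  L: [-3  0  1  1  0 -1]
  Θ: [ 0  1  0  0  0 -2]
  M: [ 1  0  0  0  1  2]
Row reduction gives pivot columns ρ,ΔT,D; rank = 3
Π count = n − r = 6 − 3 = 3

3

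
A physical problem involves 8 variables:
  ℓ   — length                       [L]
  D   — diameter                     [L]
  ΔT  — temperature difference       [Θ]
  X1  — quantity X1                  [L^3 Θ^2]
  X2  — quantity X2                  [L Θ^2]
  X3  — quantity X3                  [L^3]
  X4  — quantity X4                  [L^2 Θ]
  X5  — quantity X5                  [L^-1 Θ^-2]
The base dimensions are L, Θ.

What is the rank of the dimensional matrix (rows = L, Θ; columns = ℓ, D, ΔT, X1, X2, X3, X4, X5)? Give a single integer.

2

Exponent matrix [L,Θ] × [ℓ,D,ΔT,X1,X2,X3,X4,X5]:
  L: [ 1  1  0  3  1  3  2 -1]
  Θ: [ 0  0  1  2  2  0  1 -2]
Echelon form has 2 nonzero rows (pivots: ℓ,ΔT)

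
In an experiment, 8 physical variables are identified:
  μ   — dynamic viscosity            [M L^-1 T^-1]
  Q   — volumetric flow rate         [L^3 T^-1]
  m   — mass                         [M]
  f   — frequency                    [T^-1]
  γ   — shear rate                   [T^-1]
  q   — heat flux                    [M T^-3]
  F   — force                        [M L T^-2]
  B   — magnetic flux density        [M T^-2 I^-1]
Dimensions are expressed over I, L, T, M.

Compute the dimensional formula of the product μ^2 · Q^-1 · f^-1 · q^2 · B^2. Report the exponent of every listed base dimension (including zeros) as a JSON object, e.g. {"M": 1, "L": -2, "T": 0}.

Exponent matrix [I,L,T,M] × [μ,Q,m,f,γ,q,F,B]:
  I: [ 0  0  0  0  0  0  0 -1]
  L: [-1  3  0  0  0  0  1  0]
  T: [-1 -1  0 -1 -1 -3 -2 -2]
  M: [ 1  0  1  0  0  1  1  1]
  [I]: (2)·0+(-1)·0+(-1)·0+(2)·0+(2)·-1 = -2
  [L]: (2)·-1+(-1)·3+(-1)·0+(2)·0+(2)·0 = -5
  [T]: (2)·-1+(-1)·-1+(-1)·-1+(2)·-3+(2)·-2 = -10
  [M]: (2)·1+(-1)·0+(-1)·0+(2)·1+(2)·1 = 6
⇒ I^-2 L^-5 T^-10 M^6

{"I": -2, "L": -5, "T": -10, "M": 6}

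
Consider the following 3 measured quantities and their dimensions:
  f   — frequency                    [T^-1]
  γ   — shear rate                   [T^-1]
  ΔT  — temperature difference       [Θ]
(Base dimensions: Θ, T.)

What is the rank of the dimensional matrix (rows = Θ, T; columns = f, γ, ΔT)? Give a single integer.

Dimensional matrix (Θ×T by f×γ×ΔT):
  Θ: [ 0  0  1]
  T: [-1 -1  0]
Echelon form has 2 nonzero rows (pivots: f,ΔT)

2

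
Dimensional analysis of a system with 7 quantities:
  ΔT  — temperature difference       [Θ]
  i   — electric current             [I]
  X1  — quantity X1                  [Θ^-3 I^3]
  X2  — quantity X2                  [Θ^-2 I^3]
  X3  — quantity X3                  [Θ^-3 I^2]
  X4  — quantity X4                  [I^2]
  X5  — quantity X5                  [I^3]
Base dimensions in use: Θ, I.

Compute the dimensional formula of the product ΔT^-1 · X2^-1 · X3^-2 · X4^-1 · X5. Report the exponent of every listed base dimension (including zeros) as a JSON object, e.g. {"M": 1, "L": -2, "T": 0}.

{"Θ": 7, "I": -6}

Write exponents as rows Θ,I / cols ΔT,i,X1,X2,X3,X4,X5:
  Θ: [ 1  0 -3 -2 -3  0  0]
  I: [ 0  1  3  3  2  2  3]
  [Θ]: (-1)·1+(-1)·-2+(-2)·-3+(-1)·0+(1)·0 = 7
  [I]: (-1)·0+(-1)·3+(-2)·2+(-1)·2+(1)·3 = -6
⇒ Θ^7 I^-6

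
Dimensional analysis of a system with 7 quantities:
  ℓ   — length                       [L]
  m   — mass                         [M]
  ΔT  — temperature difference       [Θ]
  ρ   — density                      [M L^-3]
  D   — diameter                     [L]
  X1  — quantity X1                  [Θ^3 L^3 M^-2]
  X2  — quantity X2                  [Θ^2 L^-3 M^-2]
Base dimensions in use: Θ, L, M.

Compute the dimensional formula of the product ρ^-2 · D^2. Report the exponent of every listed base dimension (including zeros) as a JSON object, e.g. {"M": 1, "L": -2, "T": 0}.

{"Θ": 0, "L": 8, "M": -2}

Dimensional matrix (Θ×L×M by ℓ×m×ΔT×ρ×D×X1×X2):
  Θ: [ 0  0  1  0  0  3  2]
  L: [ 1  0  0 -3  1  3 -3]
  M: [ 0  1  0  1  0 -2 -2]
  [Θ]: (-2)·0+(2)·0 = 0
  [L]: (-2)·-3+(2)·1 = 8
  [M]: (-2)·1+(2)·0 = -2
⇒ L^8 M^-2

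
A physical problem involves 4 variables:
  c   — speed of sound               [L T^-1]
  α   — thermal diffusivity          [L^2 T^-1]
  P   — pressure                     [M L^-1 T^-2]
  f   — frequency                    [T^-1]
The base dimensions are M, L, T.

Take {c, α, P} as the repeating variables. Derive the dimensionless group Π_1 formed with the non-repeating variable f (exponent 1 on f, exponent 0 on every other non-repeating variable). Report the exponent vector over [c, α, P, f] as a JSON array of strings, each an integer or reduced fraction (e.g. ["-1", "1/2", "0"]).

Exponent matrix [M,L,T] × [c,α,P,f]:
  M: [ 0  0  1  0]
  L: [ 1  2 -1  0]
  T: [-1 -1 -2 -1]
RREF → pivots at {c,α,P} ⇒ r = 3
Repeat: c,α,P; free: f
RREF:
  r0: [   1    0    0    2]
  r1: [   0    1    0   -1]
  r2: [   0    0    1    0]
Fix exponent of f at 1; solve each RREF row for its pivot's exponent:
  r0: exp(c) + (2)·1 = 0 ⇒ exp(c) = -2
  r1: exp(α) + (-1)·1 = 0 ⇒ exp(α) = 1
  r2: exp(P) + (0)·1 = 0 ⇒ exp(P) = 0
Π_1 = c^-2 · α · f

["-2", "1", "0", "1"]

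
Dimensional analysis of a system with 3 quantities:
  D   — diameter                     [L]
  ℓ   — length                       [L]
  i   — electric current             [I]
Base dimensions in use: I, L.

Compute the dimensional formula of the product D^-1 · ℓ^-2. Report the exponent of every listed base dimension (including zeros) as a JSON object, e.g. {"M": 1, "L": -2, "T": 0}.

Write exponents as rows I,L / cols D,ℓ,i:
  I: [ 0  0  1]
  L: [ 1  1  0]
  [I]: (-1)·0+(-2)·0 = 0
  [L]: (-1)·1+(-2)·1 = -3
⇒ L^-3

{"I": 0, "L": -3}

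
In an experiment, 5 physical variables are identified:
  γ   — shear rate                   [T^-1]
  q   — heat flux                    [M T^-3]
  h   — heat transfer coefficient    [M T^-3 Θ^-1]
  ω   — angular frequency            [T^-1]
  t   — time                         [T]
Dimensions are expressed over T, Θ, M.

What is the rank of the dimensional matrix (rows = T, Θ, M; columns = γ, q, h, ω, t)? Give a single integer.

Dimensional matrix (T×Θ×M by γ×q×h×ω×t):
  T: [-1 -3 -3 -1  1]
  Θ: [ 0  0 -1  0  0]
  M: [ 0  1  1  0  0]
Echelon form has 3 nonzero rows (pivots: γ,q,h)

3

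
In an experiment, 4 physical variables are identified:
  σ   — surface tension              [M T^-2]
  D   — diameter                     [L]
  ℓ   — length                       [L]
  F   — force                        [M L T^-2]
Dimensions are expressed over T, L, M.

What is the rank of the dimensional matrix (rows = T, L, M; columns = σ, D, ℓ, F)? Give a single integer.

2

Exponent matrix [T,L,M] × [σ,D,ℓ,F]:
  T: [-2  0  0 -2]
  L: [ 0  1  1  1]
  M: [ 1  0  0  1]
Echelon form has 2 nonzero rows (pivots: σ,D)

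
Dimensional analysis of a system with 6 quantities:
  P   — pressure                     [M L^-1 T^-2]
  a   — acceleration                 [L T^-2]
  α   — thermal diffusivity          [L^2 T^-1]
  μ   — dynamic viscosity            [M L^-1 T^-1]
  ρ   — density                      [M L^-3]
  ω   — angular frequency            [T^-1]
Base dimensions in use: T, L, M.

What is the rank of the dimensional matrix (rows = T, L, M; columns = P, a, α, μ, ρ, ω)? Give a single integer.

Write exponents as rows T,L,M / cols P,a,α,μ,ρ,ω:
  T: [-2 -2 -1 -1  0 -1]
  L: [-1  1  2 -1 -3  0]
  M: [ 1  0  0  1  1  0]
Row reduction gives pivot columns P,a,α; rank = 3

3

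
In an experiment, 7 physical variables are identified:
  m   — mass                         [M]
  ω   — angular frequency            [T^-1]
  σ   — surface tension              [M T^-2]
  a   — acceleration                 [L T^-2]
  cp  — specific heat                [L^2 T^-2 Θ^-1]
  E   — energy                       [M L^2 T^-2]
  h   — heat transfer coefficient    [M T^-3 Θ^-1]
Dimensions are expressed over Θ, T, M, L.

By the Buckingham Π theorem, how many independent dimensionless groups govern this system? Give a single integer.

3

Write exponents as rows Θ,T,M,L / cols m,ω,σ,a,cp,E,h:
  Θ: [ 0  0  0  0 -1  0 -1]
  T: [ 0 -1 -2 -2 -2 -2 -3]
  M: [ 1  0  1  0  0  1  1]
  L: [ 0  0  0  1  2  2  0]
Echelon form has 4 nonzero rows (pivots: m,ω,a,cp)
7 vars − rank 4 = 3 Π groups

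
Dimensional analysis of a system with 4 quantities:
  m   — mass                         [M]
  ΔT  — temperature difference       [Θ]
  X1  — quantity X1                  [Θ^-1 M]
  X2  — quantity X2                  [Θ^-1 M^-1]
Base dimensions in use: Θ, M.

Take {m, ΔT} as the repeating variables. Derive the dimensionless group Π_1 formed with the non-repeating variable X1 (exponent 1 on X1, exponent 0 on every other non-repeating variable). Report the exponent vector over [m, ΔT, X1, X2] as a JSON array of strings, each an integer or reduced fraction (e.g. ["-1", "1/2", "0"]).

["-1", "1", "1", "0"]

Write exponents as rows Θ,M / cols m,ΔT,X1,X2:
  Θ: [ 0  1 -1 -1]
  M: [ 1  0  1 -1]
Echelon form has 2 nonzero rows (pivots: m,ΔT)
Repeat: m,ΔT; free: X1,X2
RREF:
  r0: [   1    0    1   -1]
  r1: [   0    1   -1   -1]
Fix exponent of X1 at 1, X2 at 0; solve each RREF row for its pivot's exponent:
  r0: exp(m) + (1)·1 = 0 ⇒ exp(m) = -1
  r1: exp(ΔT) + (-1)·1 = 0 ⇒ exp(ΔT) = 1
Π_1 = m^-1 · ΔT · X1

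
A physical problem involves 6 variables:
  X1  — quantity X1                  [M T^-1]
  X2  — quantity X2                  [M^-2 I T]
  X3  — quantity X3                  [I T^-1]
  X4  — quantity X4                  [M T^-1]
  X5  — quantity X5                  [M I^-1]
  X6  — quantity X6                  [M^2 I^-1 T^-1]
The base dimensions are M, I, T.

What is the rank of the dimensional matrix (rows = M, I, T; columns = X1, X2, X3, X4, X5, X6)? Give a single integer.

2

Exponent matrix [M,I,T] × [X1,X2,X3,X4,X5,X6]:
  M: [ 1 -2  0  1  1  2]
  I: [ 0  1  1  0 -1 -1]
  T: [-1  1 -1 -1  0 -1]
RREF → pivots at {X1,X2} ⇒ r = 2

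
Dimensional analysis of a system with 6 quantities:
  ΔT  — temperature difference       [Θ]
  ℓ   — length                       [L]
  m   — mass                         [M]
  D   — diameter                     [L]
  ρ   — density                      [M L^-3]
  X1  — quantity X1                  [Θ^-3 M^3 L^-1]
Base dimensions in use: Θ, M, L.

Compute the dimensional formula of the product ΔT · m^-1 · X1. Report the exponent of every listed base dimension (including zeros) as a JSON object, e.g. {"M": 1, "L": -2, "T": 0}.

{"Θ": -2, "M": 2, "L": -1}

Write exponents as rows Θ,M,L / cols ΔT,ℓ,m,D,ρ,X1:
  Θ: [ 1  0  0  0  0 -3]
  M: [ 0  0  1  0  1  3]
  L: [ 0  1  0  1 -3 -1]
  [Θ]: (1)·1+(-1)·0+(1)·-3 = -2
  [M]: (1)·0+(-1)·1+(1)·3 = 2
  [L]: (1)·0+(-1)·0+(1)·-1 = -1
⇒ Θ^-2 M^2 L^-1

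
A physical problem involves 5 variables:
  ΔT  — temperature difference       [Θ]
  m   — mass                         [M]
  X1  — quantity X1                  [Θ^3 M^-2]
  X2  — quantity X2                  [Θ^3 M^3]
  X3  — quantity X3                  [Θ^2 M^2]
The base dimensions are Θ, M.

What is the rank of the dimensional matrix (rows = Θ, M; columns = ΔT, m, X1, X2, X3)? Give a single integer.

2

Dimensional matrix (Θ×M by ΔT×m×X1×X2×X3):
  Θ: [ 1  0  3  3  2]
  M: [ 0  1 -2  3  2]
Row reduction gives pivot columns ΔT,m; rank = 2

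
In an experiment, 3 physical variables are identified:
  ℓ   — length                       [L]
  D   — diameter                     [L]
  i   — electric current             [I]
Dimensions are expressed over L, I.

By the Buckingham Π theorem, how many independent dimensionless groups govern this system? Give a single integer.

1

Write exponents as rows L,I / cols ℓ,D,i:
  L: [ 1  1  0]
  I: [ 0  0  1]
RREF → pivots at {ℓ,i} ⇒ r = 2
Π count = n − r = 3 − 2 = 1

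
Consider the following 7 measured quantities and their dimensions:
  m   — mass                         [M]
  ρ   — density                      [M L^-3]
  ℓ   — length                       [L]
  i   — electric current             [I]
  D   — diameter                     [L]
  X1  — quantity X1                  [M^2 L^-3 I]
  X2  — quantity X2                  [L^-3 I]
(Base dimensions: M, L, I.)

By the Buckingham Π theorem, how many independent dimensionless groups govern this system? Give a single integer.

Dimensional matrix (M×L×I by m×ρ×ℓ×i×D×X1×X2):
  M: [ 1  1  0  0  0  2  0]
  L: [ 0 -3  1  0  1 -3 -3]
  I: [ 0  0  0  1  0  1  1]
RREF → pivots at {m,ρ,i} ⇒ r = 3
Π count = n − r = 7 − 3 = 4

4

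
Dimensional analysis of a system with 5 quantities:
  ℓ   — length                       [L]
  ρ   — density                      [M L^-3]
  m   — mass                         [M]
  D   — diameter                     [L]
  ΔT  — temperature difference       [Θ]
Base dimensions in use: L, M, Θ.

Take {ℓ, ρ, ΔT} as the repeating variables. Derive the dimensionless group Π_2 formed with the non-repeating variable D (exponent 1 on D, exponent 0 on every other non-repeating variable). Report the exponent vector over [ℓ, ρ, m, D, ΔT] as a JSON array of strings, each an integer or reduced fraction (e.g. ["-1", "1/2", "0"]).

Dimensional matrix (L×M×Θ by ℓ×ρ×m×D×ΔT):
  L: [ 1 -3  0  1  0]
  M: [ 0  1  1  0  0]
  Θ: [ 0  0  0  0  1]
Row reduction gives pivot columns ℓ,ρ,ΔT; rank = 3
Repeat: ℓ,ρ,ΔT; free: m,D
RREF:
  r0: [   1    0    3    1    0]
  r1: [   0    1    1    0    0]
  r2: [   0    0    0    0    1]
Fix exponent of D at 1, m at 0; solve each RREF row for its pivot's exponent:
  r0: exp(ℓ) + (1)·1 = 0 ⇒ exp(ℓ) = -1
  r1: exp(ρ) + (0)·1 = 0 ⇒ exp(ρ) = 0
  r2: exp(ΔT) + (0)·1 = 0 ⇒ exp(ΔT) = 0
Π_2 = ℓ^-1 · D

["-1", "0", "0", "1", "0"]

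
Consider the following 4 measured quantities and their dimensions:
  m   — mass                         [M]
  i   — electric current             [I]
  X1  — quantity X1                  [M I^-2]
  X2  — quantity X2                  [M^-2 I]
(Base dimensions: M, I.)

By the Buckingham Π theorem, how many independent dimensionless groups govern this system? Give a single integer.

Exponent matrix [M,I] × [m,i,X1,X2]:
  M: [ 1  0  1 -2]
  I: [ 0  1 -2  1]
Row reduction gives pivot columns m,i; rank = 2
Π count = n − r = 4 − 2 = 2

2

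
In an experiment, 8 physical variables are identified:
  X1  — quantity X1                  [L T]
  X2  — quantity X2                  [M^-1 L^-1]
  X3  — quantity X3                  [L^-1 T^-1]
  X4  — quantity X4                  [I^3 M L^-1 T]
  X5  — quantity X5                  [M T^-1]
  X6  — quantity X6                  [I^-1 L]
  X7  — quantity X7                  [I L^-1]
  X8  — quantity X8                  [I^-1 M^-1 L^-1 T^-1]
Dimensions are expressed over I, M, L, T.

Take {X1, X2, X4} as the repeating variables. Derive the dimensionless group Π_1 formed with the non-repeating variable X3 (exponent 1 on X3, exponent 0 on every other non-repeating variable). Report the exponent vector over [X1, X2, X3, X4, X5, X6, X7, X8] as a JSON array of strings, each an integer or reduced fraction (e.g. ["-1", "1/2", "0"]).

["1", "0", "1", "0", "0", "0", "0", "0"]

Dimensional matrix (I×M×L×T by X1×X2×X3×X4×X5×X6×X7×X8):
  I: [ 0  0  0  3  0 -1  1 -1]
  M: [ 0 -1  0  1  1  0  0 -1]
  L: [ 1 -1 -1 -1  0  1 -1 -1]
  T: [ 1  0 -1  1 -1  0  0 -1]
Echelon form has 3 nonzero rows (pivots: X1,X2,X4)
Repeat: X1,X2,X4; free: X3,X5,X6,X7,X8
RREF:
  r0: [   1    0   -1    0   -1  1/3 -1/3 -2/3]
  r1: [   0    1    0    0   -1 -1/3  1/3  2/3]
  r2: [   0    0    0    1    0 -1/3  1/3 -1/3]
  r3: [   0    0    0    0    0    0    0    0]
Fix exponent of X3 at 1, X5 at 0, X6 at 0, X7 at 0, X8 at 0; solve each RREF row for its pivot's exponent:
  r0: exp(X1) + (-1)·1 = 0 ⇒ exp(X1) = 1
  r1: exp(X2) + (0)·1 = 0 ⇒ exp(X2) = 0
  r2: exp(X4) + (0)·1 = 0 ⇒ exp(X4) = 0
Π_1 = X1 · X3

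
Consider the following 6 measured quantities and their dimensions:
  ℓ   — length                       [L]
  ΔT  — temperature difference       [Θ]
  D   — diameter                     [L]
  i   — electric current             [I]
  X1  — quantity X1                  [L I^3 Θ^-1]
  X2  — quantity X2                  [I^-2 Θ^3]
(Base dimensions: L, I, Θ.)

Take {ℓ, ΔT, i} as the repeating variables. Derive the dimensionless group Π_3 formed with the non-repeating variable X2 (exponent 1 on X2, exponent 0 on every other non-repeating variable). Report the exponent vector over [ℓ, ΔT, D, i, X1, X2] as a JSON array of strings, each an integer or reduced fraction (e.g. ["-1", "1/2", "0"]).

Dimensional matrix (L×I×Θ by ℓ×ΔT×D×i×X1×X2):
  L: [ 1  0  1  0  1  0]
  I: [ 0  0  0  1  3 -2]
  Θ: [ 0  1  0  0 -1  3]
Echelon form has 3 nonzero rows (pivots: ℓ,ΔT,i)
Pivot set = {ℓ,ΔT,i}, free = {D,X1,X2}
RREF:
  r0: [   1    0    1    0    1    0]
  r1: [   0    1    0    0   -1    3]
  r2: [   0    0    0    1    3   -2]
Fix exponent of X2 at 1, D at 0, X1 at 0; solve each RREF row for its pivot's exponent:
  r0: exp(ℓ) + (0)·1 = 0 ⇒ exp(ℓ) = 0
  r1: exp(ΔT) + (3)·1 = 0 ⇒ exp(ΔT) = -3
  r2: exp(i) + (-2)·1 = 0 ⇒ exp(i) = 2
Π_3 = ΔT^-3 · i^2 · X2

["0", "-3", "0", "2", "0", "1"]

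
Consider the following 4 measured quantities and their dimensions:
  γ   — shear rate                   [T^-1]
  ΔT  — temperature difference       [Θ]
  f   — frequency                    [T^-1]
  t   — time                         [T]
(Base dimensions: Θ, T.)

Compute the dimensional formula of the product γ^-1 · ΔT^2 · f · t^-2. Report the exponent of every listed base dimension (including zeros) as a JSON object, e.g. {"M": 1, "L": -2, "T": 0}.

Dimensional matrix (Θ×T by γ×ΔT×f×t):
  Θ: [ 0  1  0  0]
  T: [-1  0 -1  1]
  [Θ]: (-1)·0+(2)·1+(1)·0+(-2)·0 = 2
  [T]: (-1)·-1+(2)·0+(1)·-1+(-2)·1 = -2
⇒ Θ^2 T^-2

{"Θ": 2, "T": -2}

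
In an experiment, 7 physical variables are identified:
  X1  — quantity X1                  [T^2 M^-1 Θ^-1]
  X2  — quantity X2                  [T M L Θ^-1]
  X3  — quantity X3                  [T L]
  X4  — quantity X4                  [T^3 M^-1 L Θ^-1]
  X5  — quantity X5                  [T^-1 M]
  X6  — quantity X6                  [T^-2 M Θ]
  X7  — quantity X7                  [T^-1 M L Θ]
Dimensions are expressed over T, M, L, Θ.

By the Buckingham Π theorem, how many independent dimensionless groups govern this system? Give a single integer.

Exponent matrix [T,M,L,Θ] × [X1,X2,X3,X4,X5,X6,X7]:
  T: [ 2  1  1  3 -1 -2 -1]
  M: [-1  1  0 -1  1  1  1]
  L: [ 0  1  1  1  0  0  1]
  Θ: [-1 -1  0 -1  0  1  1]
RREF → pivots at {X1,X2,X3} ⇒ r = 3
n=7, r=3 ⇒ 4 dimensionless groups

4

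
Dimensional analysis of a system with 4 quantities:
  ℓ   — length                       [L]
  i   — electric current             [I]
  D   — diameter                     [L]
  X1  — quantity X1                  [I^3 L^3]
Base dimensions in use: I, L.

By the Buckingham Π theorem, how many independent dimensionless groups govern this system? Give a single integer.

2

Dimensional matrix (I×L by ℓ×i×D×X1):
  I: [ 0  1  0  3]
  L: [ 1  0  1  3]
RREF → pivots at {ℓ,i} ⇒ r = 2
Π count = n − r = 4 − 2 = 2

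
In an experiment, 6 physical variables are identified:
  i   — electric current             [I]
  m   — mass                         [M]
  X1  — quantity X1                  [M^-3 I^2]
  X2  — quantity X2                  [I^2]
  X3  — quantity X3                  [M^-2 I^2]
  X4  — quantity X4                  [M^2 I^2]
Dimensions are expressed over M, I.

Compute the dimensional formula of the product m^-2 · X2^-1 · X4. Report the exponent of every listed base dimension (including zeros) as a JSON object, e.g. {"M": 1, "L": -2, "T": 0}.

{"M": 0, "I": 0}

Exponent matrix [M,I] × [i,m,X1,X2,X3,X4]:
  M: [ 0  1 -3  0 -2  2]
  I: [ 1  0  2  2  2  2]
  [M]: (-2)·1+(-1)·0+(1)·2 = 0
  [I]: (-2)·0+(-1)·2+(1)·2 = 0
⇒ 1 (dimensionless)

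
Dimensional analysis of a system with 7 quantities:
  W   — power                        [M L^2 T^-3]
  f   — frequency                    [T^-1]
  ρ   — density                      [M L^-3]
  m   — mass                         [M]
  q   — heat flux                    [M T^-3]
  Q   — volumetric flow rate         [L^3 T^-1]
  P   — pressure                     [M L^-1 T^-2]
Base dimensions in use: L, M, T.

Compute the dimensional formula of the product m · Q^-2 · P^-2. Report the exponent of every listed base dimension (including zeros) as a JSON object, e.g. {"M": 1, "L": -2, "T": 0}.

Exponent matrix [L,M,T] × [W,f,ρ,m,q,Q,P]:
  L: [ 2  0 -3  0  0  3 -1]
  M: [ 1  0  1  1  1  0  1]
  T: [-3 -1  0  0 -3 -1 -2]
  [L]: (1)·0+(-2)·3+(-2)·-1 = -4
  [M]: (1)·1+(-2)·0+(-2)·1 = -1
  [T]: (1)·0+(-2)·-1+(-2)·-2 = 6
⇒ L^-4 M^-1 T^6

{"L": -4, "M": -1, "T": 6}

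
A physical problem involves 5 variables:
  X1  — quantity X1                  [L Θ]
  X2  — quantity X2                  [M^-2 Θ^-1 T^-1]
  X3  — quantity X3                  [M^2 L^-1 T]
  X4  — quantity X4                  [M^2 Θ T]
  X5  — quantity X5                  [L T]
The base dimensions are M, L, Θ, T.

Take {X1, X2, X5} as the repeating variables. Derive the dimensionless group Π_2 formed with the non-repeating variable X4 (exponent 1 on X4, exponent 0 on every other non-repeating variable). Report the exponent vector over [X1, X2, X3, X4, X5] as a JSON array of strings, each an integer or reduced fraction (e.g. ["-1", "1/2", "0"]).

["0", "1", "0", "1", "0"]

Exponent matrix [M,L,Θ,T] × [X1,X2,X3,X4,X5]:
  M: [ 0 -2  2  2  0]
  L: [ 1  0 -1  0  1]
  Θ: [ 1 -1  0  1  0]
  T: [ 0 -1  1  1  1]
Echelon form has 3 nonzero rows (pivots: X1,X2,X5)
Repeat: X1,X2,X5; free: X3,X4
RREF:
  r0: [   1    0   -1    0    0]
  r1: [   0    1   -1   -1    0]
  r2: [   0    0    0    0    1]
  r3: [   0    0    0    0    0]
Fix exponent of X4 at 1, X3 at 0; solve each RREF row for its pivot's exponent:
  r0: exp(X1) + (0)·1 = 0 ⇒ exp(X1) = 0
  r1: exp(X2) + (-1)·1 = 0 ⇒ exp(X2) = 1
  r2: exp(X5) + (0)·1 = 0 ⇒ exp(X5) = 0
Π_2 = X2 · X4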